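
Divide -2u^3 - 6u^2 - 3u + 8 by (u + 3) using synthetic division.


Synthetic division with c = -3. Coefficients: -2, -6, -3, 8
Bring down -2.
  -2 * -3 = 6; 6 - 6 = 0
  0 * -3 = 0; 0 - 3 = -3
  -3 * -3 = 9; 9 + 8 = 17
Quotient: -2u^2 - 3, Remainder: 17


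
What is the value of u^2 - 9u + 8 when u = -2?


Using direct substitution:
  1 * (-2)^2 = 4
  -9 * (-2)^1 = 18
  constant: 8
Sum = 4 + 18 + 8 = 30


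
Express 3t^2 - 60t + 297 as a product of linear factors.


Roots satisfy r1 + r2 = -b/a = 20 and r1*r2 = c/a = 99.
So r1 = 9, r2 = 11.
3t^2 - 60t + 297 = 3(t - r1)(t - r2) = 3(t - 9)(t - 11)


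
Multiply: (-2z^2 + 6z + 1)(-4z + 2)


Distribute each term of the first polynomial:
  (-2z^2)(-4z + 2) = 8z^3 - 4z^2
  (6z)(-4z + 2) = -24z^2 + 12z
  (1)(-4z + 2) = -4z + 2
Sum: 8z^3 - 28z^2 + 8z + 2


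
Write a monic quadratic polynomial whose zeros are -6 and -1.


p(t) = (t + 6)(t + 1)
Expand: t^2 + 7t + 6


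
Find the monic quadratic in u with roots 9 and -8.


p(u) = (u - 9)(u + 8)
Expand: u^2 - u - 72


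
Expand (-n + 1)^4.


Expand (-n + 1)^4 by repeated multiplication:
  (-n + 1)^2 = n^2 - 2n + 1
  (-n + 1)^3 = -n^3 + 3n^2 - 3n + 1
= n^4 - 4n^3 + 6n^2 - 4n + 1


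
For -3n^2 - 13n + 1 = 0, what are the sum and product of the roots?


For an^2+bn+c=0: sum = -b/a, product = c/a.
a=-3, b=-13, c=1
Sum = -(-13)/-3 = -13/3
Product = (1)/-3 = -1/3


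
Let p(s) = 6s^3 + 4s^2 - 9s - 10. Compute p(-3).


Using direct substitution:
  6 * (-3)^3 = -162
  4 * (-3)^2 = 36
  -9 * (-3)^1 = 27
  constant: -10
Sum = -162 + 36 + 27 - 10 = -109


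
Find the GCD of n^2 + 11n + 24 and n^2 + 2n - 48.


Factor each:
  n^2 + 11n + 24 = (n + 8)(n + 3)
  n^2 + 2n - 48 = (n + 8)(n - 6)
Common monic factor: n + 8


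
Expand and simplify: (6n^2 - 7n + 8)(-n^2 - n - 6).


Distribute each term of the first polynomial:
  (6n^2)(-n^2 - n - 6) = -6n^4 - 6n^3 - 36n^2
  (-7n)(-n^2 - n - 6) = 7n^3 + 7n^2 + 42n
  (8)(-n^2 - n - 6) = -8n^2 - 8n - 48
Sum: -6n^4 + n^3 - 37n^2 + 34n - 48


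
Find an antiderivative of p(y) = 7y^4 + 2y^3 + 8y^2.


Reverse power rule on each term:
  ∫ 7y^4 dy = (7/5)y^5
  ∫ 2y^3 dy = (1/2)y^4
  ∫ 8y^2 dy = (8/3)y^3
F(y) = (7/5)y^5 + (1/2)y^4 + (8/3)y^3 + C


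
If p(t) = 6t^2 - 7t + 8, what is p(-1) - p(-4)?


p(-1) = 21
p(-4) = 132
p(-1) - p(-4) = 21 - 132 = -111


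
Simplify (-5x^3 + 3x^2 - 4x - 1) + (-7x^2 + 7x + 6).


Align terms by degree and add:
  -5x^3 + 3x^2 - 4x - 1
  -7x^2 + 7x + 6
= -5x^3 - 4x^2 + 3x + 5


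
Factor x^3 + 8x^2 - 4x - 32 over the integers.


Try integer roots (divisors of -32). x=-2: p(-2)=0.
Divide out (x + 2): quotient is x^2 + 6x - 16.
Factor the quadratic: (x - 2)(x + 8)
Result: (x + 2)(x - 2)(x + 8)


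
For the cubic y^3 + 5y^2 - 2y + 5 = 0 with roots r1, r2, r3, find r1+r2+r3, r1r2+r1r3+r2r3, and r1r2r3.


Monic cubic y^3+by^2+cy+d=0: sum=-b, pairwise sum=c, product=-d.
b=5, c=-2, d=5
r1+r2+r3 = -5
r1r2+r1r3+r2r3 = -2
r1r2r3 = -5


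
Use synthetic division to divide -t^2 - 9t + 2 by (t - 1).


Synthetic division with c = 1. Coefficients: -1, -9, 2
Bring down -1.
  -1 * 1 = -1; -1 - 9 = -10
  -10 * 1 = -10; -10 + 2 = -8
Quotient: -t - 10, Remainder: -8


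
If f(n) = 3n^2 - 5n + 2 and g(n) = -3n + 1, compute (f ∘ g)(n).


Substitute g(n) into f:
f(g(n)) = 3*(-3n + 1)^2 + (-5)*(-3n + 1) + 2
(-3n + 1)^2 = 9n^2 - 6n + 1
Expand and combine: 27n^2 - 3n


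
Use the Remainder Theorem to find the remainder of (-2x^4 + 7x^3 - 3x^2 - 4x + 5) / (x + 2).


By the Remainder Theorem, the remainder equals p(-2):
  -2*(-2)^4 = -32
  7*(-2)^3 = -56
  -3*(-2)^2 = -12
  -4*(-2)^1 = 8
  constant: 5
Sum: -32 - 56 - 12 + 8 + 5 = -87


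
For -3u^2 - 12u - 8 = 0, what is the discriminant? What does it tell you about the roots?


D = b^2 - 4ac = (-12)^2 - 4(-3)(-8) = 144 - 96 = 48
Since D > 0: two distinct irrational roots


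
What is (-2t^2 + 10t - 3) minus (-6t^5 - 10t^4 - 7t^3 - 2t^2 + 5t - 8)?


Distribute the minus sign:
  (-2t^2 + 10t - 3)
- (-6t^5 - 10t^4 - 7t^3 - 2t^2 + 5t - 8)
Negate second polynomial: 6t^5 + 10t^4 + 7t^3 + 2t^2 - 5t + 8
Add: 6t^5 + 10t^4 + 7t^3 + 5t + 5


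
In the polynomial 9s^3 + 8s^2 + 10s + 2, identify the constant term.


Read off the constant term: 2


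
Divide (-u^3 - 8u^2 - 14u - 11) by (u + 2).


(-u^3 - 8u^2 - 14u - 11) / (u + 2)
Step 1: -u^2 * (u + 2) = -u^3 - 2u^2; subtract.
Step 2: -6u * (u + 2) = -6u^2 - 12u; subtract.
Step 3: -2 * (u + 2) = -2u - 4; subtract.
Quotient: -u^2 - 6u - 2, Remainder: -7


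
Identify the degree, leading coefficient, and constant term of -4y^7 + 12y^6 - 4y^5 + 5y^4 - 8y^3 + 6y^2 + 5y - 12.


Highest power of y is 7, with coefficient -4. Constant term is -12.
Degree = 7, leading coefficient = -4, constant term = -12


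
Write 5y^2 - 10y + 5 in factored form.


Roots satisfy r1 + r2 = -b/a = 2 and r1*r2 = c/a = 1.
So r1 = 1, r2 = 1.
5y^2 - 10y + 5 = 5(y - r1)(y - r2) = 5(y - 1)(y - 1)


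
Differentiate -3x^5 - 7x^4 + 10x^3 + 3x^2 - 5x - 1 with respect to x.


Apply the power rule term by term:
  d/dx(-3x^5) = -15x^4
  d/dx(-7x^4) = -28x^3
  d/dx(10x^3) = 30x^2
  d/dx(3x^2) = 6x
  d/dx(-5x) = -5
  d/dx(-1) = 0
p'(x) = -15x^4 - 28x^3 + 30x^2 + 6x - 5


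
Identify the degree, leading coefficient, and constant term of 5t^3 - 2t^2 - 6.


Highest power of t is 3, with coefficient 5. Constant term is -6.
Degree = 3, leading coefficient = 5, constant term = -6


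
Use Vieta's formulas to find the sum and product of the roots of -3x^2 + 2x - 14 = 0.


For ax^2+bx+c=0: sum = -b/a, product = c/a.
a=-3, b=2, c=-14
Sum = -(2)/-3 = 2/3
Product = (-14)/-3 = 14/3


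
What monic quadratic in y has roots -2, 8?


p(y) = (y + 2)(y - 8)
Expand: y^2 - 6y - 16


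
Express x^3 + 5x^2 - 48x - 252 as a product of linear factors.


Try integer roots (divisors of -252). x=7: p(7)=0.
Divide out (x - 7): quotient is x^2 + 12x + 36.
Factor the quadratic: (x + 6)(x + 6)
Result: (x - 7)(x + 6)(x + 6)


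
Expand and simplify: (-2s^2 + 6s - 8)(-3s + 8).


Distribute each term of the first polynomial:
  (-2s^2)(-3s + 8) = 6s^3 - 16s^2
  (6s)(-3s + 8) = -18s^2 + 48s
  (-8)(-3s + 8) = 24s - 64
Sum: 6s^3 - 34s^2 + 72s - 64


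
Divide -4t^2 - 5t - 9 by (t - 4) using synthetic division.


Synthetic division with c = 4. Coefficients: -4, -5, -9
Bring down -4.
  -4 * 4 = -16; -16 - 5 = -21
  -21 * 4 = -84; -84 - 9 = -93
Quotient: -4t - 21, Remainder: -93


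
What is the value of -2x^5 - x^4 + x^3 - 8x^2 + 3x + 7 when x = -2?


Using direct substitution:
  -2 * (-2)^5 = 64
  -1 * (-2)^4 = -16
  1 * (-2)^3 = -8
  -8 * (-2)^2 = -32
  3 * (-2)^1 = -6
  constant: 7
Sum = 64 - 16 - 8 - 32 - 6 + 7 = 9


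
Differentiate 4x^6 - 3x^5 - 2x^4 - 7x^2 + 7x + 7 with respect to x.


Apply the power rule term by term:
  d/dx(4x^6) = 24x^5
  d/dx(-3x^5) = -15x^4
  d/dx(-2x^4) = -8x^3
  d/dx(-7x^2) = -14x
  d/dx(7x) = 7
  d/dx(7) = 0
p'(x) = 24x^5 - 15x^4 - 8x^3 - 14x + 7


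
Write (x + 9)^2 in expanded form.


Expand (x + 9)^2 by repeated multiplication:
= x^2 + 18x + 81


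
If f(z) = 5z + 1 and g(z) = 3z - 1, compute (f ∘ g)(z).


Substitute g(z) into f:
f(g(z)) = 5*(3z - 1) + 1
Expand and combine: 15z - 4


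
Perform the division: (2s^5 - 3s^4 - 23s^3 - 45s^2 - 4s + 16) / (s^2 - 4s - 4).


(2s^5 - 3s^4 - 23s^3 - 45s^2 - 4s + 16) / (s^2 - 4s - 4)
Step 1: 2s^3 * (s^2 - 4s - 4) = 2s^5 - 8s^4 - 8s^3; subtract.
Step 2: 5s^2 * (s^2 - 4s - 4) = 5s^4 - 20s^3 - 20s^2; subtract.
Step 3: 5s * (s^2 - 4s - 4) = 5s^3 - 20s^2 - 20s; subtract.
Step 4: -5 * (s^2 - 4s - 4) = -5s^2 + 20s + 20; subtract.
Quotient: 2s^3 + 5s^2 + 5s - 5, Remainder: -4s - 4


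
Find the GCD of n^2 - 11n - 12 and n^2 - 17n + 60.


Factor each:
  n^2 - 11n - 12 = (n - 12)(n + 1)
  n^2 - 17n + 60 = (n - 12)(n - 5)
Common monic factor: n - 12


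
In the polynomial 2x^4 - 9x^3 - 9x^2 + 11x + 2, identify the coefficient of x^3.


Read off the coefficient of x^3: -9


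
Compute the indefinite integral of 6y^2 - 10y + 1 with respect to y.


Reverse power rule on each term:
  ∫ 6y^2 dy = 2y^3
  ∫ -10y dy = -5y^2
  ∫ 1 dy = y
F(y) = 2y^3 - 5y^2 + y + C


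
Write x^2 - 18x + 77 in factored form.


Roots satisfy r1 + r2 = -b/a = 18 and r1*r2 = c/a = 77.
So r1 = 11, r2 = 7.
x^2 - 18x + 77 = (x - r1)(x - r2) = (x - 11)(x - 7)


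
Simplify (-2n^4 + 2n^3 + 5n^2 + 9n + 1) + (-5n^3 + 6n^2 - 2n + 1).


Align terms by degree and add:
  -2n^4 + 2n^3 + 5n^2 + 9n + 1
  -5n^3 + 6n^2 - 2n + 1
= -2n^4 - 3n^3 + 11n^2 + 7n + 2


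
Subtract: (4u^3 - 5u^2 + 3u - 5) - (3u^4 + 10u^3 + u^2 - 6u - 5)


Distribute the minus sign:
  (4u^3 - 5u^2 + 3u - 5)
- (3u^4 + 10u^3 + u^2 - 6u - 5)
Negate second polynomial: -3u^4 - 10u^3 - u^2 + 6u + 5
Add: -3u^4 - 6u^3 - 6u^2 + 9u


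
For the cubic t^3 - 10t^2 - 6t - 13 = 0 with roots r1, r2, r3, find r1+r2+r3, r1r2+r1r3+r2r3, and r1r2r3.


Monic cubic t^3+bt^2+ct+d=0: sum=-b, pairwise sum=c, product=-d.
b=-10, c=-6, d=-13
r1+r2+r3 = 10
r1r2+r1r3+r2r3 = -6
r1r2r3 = 13


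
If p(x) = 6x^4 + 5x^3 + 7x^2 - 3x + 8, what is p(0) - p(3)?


p(0) = 8
p(3) = 683
p(0) - p(3) = 8 - 683 = -675


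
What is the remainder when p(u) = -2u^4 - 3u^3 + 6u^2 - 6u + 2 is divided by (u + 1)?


By the Remainder Theorem, the remainder equals p(-1):
  -2*(-1)^4 = -2
  -3*(-1)^3 = 3
  6*(-1)^2 = 6
  -6*(-1)^1 = 6
  constant: 2
Sum: -2 + 3 + 6 + 6 + 2 = 15


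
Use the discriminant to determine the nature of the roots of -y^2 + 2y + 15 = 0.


D = b^2 - 4ac = (2)^2 - 4(-1)(15) = 4 + 60 = 64
Since D > 0: two distinct rational roots


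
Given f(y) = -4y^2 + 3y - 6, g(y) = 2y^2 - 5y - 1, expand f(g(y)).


Substitute g(y) into f:
f(g(y)) = -4*(2y^2 - 5y - 1)^2 + 3*(2y^2 - 5y - 1) + (-6)
(2y^2 - 5y - 1)^2 = 4y^4 - 20y^3 + 21y^2 + 10y + 1
Expand and combine: -16y^4 + 80y^3 - 78y^2 - 55y - 13


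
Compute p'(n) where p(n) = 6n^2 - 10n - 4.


Apply the power rule term by term:
  d/dn(6n^2) = 12n
  d/dn(-10n) = -10
  d/dn(-4) = 0
p'(n) = 12n - 10


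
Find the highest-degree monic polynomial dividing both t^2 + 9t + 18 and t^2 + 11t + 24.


Factor each:
  t^2 + 9t + 18 = (t + 3)(t + 6)
  t^2 + 11t + 24 = (t + 3)(t + 8)
Common monic factor: t + 3


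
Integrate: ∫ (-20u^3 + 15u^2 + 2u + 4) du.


Reverse power rule on each term:
  ∫ -20u^3 du = -5u^4
  ∫ 15u^2 du = 5u^3
  ∫ 2u du = u^2
  ∫ 4 du = 4u
F(u) = -5u^4 + 5u^3 + u^2 + 4u + C


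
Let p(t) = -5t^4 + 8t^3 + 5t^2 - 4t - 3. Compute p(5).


Using direct substitution:
  -5 * (5)^4 = -3125
  8 * (5)^3 = 1000
  5 * (5)^2 = 125
  -4 * (5)^1 = -20
  constant: -3
Sum = -3125 + 1000 + 125 - 20 - 3 = -2023


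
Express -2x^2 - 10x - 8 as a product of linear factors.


Roots satisfy r1 + r2 = -b/a = -5 and r1*r2 = c/a = 4.
So r1 = -4, r2 = -1.
-2x^2 - 10x - 8 = -2(x - r1)(x - r2) = -2(x + 4)(x + 1)


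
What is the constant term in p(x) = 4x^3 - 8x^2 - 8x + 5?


Read off the constant term: 5


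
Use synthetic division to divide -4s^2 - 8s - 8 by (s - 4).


Synthetic division with c = 4. Coefficients: -4, -8, -8
Bring down -4.
  -4 * 4 = -16; -16 - 8 = -24
  -24 * 4 = -96; -96 - 8 = -104
Quotient: -4s - 24, Remainder: -104


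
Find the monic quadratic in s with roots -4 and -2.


p(s) = (s + 4)(s + 2)
Expand: s^2 + 6s + 8


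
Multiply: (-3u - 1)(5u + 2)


Distribute each term of the first polynomial:
  (-3u)(5u + 2) = -15u^2 - 6u
  (-1)(5u + 2) = -5u - 2
Sum: -15u^2 - 11u - 2


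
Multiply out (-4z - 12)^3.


Expand (-4z - 12)^3 by repeated multiplication:
  (-4z - 12)^2 = 16z^2 + 96z + 144
= -64z^3 - 576z^2 - 1728z - 1728


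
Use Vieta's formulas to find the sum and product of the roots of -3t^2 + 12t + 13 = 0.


For at^2+bt+c=0: sum = -b/a, product = c/a.
a=-3, b=12, c=13
Sum = -(12)/-3 = 4
Product = (13)/-3 = -13/3


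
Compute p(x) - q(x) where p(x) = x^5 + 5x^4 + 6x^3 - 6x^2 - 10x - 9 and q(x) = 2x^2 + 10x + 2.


Distribute the minus sign:
  (x^5 + 5x^4 + 6x^3 - 6x^2 - 10x - 9)
- (2x^2 + 10x + 2)
Negate second polynomial: -2x^2 - 10x - 2
Add: x^5 + 5x^4 + 6x^3 - 8x^2 - 20x - 11


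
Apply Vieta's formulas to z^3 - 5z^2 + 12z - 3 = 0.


Monic cubic z^3+bz^2+cz+d=0: sum=-b, pairwise sum=c, product=-d.
b=-5, c=12, d=-3
r1+r2+r3 = 5
r1r2+r1r3+r2r3 = 12
r1r2r3 = 3


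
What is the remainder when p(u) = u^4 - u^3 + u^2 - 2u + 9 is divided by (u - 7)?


By the Remainder Theorem, the remainder equals p(7):
  1*(7)^4 = 2401
  -1*(7)^3 = -343
  1*(7)^2 = 49
  -2*(7)^1 = -14
  constant: 9
Sum: 2401 - 343 + 49 - 14 + 9 = 2102


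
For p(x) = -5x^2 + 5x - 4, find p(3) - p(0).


p(3) = -34
p(0) = -4
p(3) - p(0) = -34 + 4 = -30


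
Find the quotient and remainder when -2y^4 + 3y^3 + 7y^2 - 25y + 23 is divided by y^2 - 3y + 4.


(-2y^4 + 3y^3 + 7y^2 - 25y + 23) / (y^2 - 3y + 4)
Step 1: -2y^2 * (y^2 - 3y + 4) = -2y^4 + 6y^3 - 8y^2; subtract.
Step 2: -3y * (y^2 - 3y + 4) = -3y^3 + 9y^2 - 12y; subtract.
Step 3: 6 * (y^2 - 3y + 4) = 6y^2 - 18y + 24; subtract.
Quotient: -2y^2 - 3y + 6, Remainder: 5y - 1


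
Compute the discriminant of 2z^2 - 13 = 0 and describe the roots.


D = b^2 - 4ac = (0)^2 - 4(2)(-13) = 0 + 104 = 104
Since D > 0: two distinct irrational roots


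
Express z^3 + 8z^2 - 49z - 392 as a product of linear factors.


Try integer roots (divisors of -392). z=-7: p(-7)=0.
Divide out (z + 7): quotient is z^2 + z - 56.
Factor the quadratic: (z - 7)(z + 8)
Result: (z + 7)(z - 7)(z + 8)


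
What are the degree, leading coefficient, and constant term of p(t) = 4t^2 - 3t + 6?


Highest power of t is 2, with coefficient 4. Constant term is 6.
Degree = 2, leading coefficient = 4, constant term = 6


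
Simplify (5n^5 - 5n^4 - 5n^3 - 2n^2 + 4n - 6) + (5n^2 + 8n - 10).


Align terms by degree and add:
  5n^5 - 5n^4 - 5n^3 - 2n^2 + 4n - 6
+ 5n^2 + 8n - 10
= 5n^5 - 5n^4 - 5n^3 + 3n^2 + 12n - 16


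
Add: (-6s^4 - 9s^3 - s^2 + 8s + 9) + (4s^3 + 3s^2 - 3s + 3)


Align terms by degree and add:
  -6s^4 - 9s^3 - s^2 + 8s + 9
+ 4s^3 + 3s^2 - 3s + 3
= -6s^4 - 5s^3 + 2s^2 + 5s + 12


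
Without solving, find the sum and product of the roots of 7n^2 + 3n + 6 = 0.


For an^2+bn+c=0: sum = -b/a, product = c/a.
a=7, b=3, c=6
Sum = -(3)/7 = -3/7
Product = (6)/7 = 6/7


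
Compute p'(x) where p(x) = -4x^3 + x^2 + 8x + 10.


Apply the power rule term by term:
  d/dx(-4x^3) = -12x^2
  d/dx(x^2) = 2x
  d/dx(8x) = 8
  d/dx(10) = 0
p'(x) = -12x^2 + 2x + 8


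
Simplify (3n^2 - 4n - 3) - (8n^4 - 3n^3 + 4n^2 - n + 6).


Distribute the minus sign:
  (3n^2 - 4n - 3)
- (8n^4 - 3n^3 + 4n^2 - n + 6)
Negate second polynomial: -8n^4 + 3n^3 - 4n^2 + n - 6
Add: -8n^4 + 3n^3 - n^2 - 3n - 9


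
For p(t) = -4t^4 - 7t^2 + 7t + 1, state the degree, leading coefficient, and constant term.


Highest power of t is 4, with coefficient -4. Constant term is 1.
Degree = 4, leading coefficient = -4, constant term = 1


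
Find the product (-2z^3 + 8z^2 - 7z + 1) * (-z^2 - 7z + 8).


Distribute each term of the first polynomial:
  (-2z^3)(-z^2 - 7z + 8) = 2z^5 + 14z^4 - 16z^3
  (8z^2)(-z^2 - 7z + 8) = -8z^4 - 56z^3 + 64z^2
  (-7z)(-z^2 - 7z + 8) = 7z^3 + 49z^2 - 56z
  (1)(-z^2 - 7z + 8) = -z^2 - 7z + 8
Sum: 2z^5 + 6z^4 - 65z^3 + 112z^2 - 63z + 8


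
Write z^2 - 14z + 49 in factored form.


Roots satisfy r1 + r2 = -b/a = 14 and r1*r2 = c/a = 49.
So r1 = 7, r2 = 7.
z^2 - 14z + 49 = (z - r1)(z - r2) = (z - 7)(z - 7)


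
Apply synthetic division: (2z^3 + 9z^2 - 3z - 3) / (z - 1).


Synthetic division with c = 1. Coefficients: 2, 9, -3, -3
Bring down 2.
  2 * 1 = 2; 2 + 9 = 11
  11 * 1 = 11; 11 - 3 = 8
  8 * 1 = 8; 8 - 3 = 5
Quotient: 2z^2 + 11z + 8, Remainder: 5


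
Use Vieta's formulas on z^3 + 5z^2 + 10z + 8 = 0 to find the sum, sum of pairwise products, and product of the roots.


Monic cubic z^3+bz^2+cz+d=0: sum=-b, pairwise sum=c, product=-d.
b=5, c=10, d=8
r1+r2+r3 = -5
r1r2+r1r3+r2r3 = 10
r1r2r3 = -8


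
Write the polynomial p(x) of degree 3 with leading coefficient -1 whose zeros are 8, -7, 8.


p(x) = -(x - 8)(x + 7)(x - 8)
Expand: -x^3 + 9x^2 + 48x - 448


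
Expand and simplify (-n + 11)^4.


Expand (-n + 11)^4 by repeated multiplication:
  (-n + 11)^2 = n^2 - 22n + 121
  (-n + 11)^3 = -n^3 + 33n^2 - 363n + 1331
= n^4 - 44n^3 + 726n^2 - 5324n + 14641


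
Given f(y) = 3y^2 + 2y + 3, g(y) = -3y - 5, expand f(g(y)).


Substitute g(y) into f:
f(g(y)) = 3*(-3y - 5)^2 + 2*(-3y - 5) + 3
(-3y - 5)^2 = 9y^2 + 30y + 25
Expand and combine: 27y^2 + 84y + 68


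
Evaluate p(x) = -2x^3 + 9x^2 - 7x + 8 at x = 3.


Using direct substitution:
  -2 * (3)^3 = -54
  9 * (3)^2 = 81
  -7 * (3)^1 = -21
  constant: 8
Sum = -54 + 81 - 21 + 8 = 14


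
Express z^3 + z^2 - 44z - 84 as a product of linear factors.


Try integer roots (divisors of -84). z=-2: p(-2)=0.
Divide out (z + 2): quotient is z^2 - z - 42.
Factor the quadratic: (z + 6)(z - 7)
Result: (z + 2)(z + 6)(z - 7)


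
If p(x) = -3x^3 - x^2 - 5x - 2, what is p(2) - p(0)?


p(2) = -40
p(0) = -2
p(2) - p(0) = -40 + 2 = -38


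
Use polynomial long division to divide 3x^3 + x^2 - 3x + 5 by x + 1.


(3x^3 + x^2 - 3x + 5) / (x + 1)
Step 1: 3x^2 * (x + 1) = 3x^3 + 3x^2; subtract.
Step 2: -2x * (x + 1) = -2x^2 - 2x; subtract.
Step 3: -1 * (x + 1) = -x - 1; subtract.
Quotient: 3x^2 - 2x - 1, Remainder: 6


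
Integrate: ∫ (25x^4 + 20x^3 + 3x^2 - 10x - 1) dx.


Reverse power rule on each term:
  ∫ 25x^4 dx = 5x^5
  ∫ 20x^3 dx = 5x^4
  ∫ 3x^2 dx = x^3
  ∫ -10x dx = -5x^2
  ∫ -1 dx = -x
F(x) = 5x^5 + 5x^4 + x^3 - 5x^2 - x + C


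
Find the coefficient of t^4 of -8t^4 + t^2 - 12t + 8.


Read off the coefficient of t^4: -8


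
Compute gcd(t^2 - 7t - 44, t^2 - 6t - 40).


Factor each:
  t^2 - 7t - 44 = (t + 4)(t - 11)
  t^2 - 6t - 40 = (t + 4)(t - 10)
Common monic factor: t + 4


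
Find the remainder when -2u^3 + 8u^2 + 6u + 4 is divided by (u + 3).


By the Remainder Theorem, the remainder equals p(-3):
  -2*(-3)^3 = 54
  8*(-3)^2 = 72
  6*(-3)^1 = -18
  constant: 4
Sum: 54 + 72 - 18 + 4 = 112


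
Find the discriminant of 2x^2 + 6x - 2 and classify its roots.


D = b^2 - 4ac = (6)^2 - 4(2)(-2) = 36 + 16 = 52
Since D > 0: two distinct irrational roots


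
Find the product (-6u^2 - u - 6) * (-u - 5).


Distribute each term of the first polynomial:
  (-6u^2)(-u - 5) = 6u^3 + 30u^2
  (-u)(-u - 5) = u^2 + 5u
  (-6)(-u - 5) = 6u + 30
Sum: 6u^3 + 31u^2 + 11u + 30


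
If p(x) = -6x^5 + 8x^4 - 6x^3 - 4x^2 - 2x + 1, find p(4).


Using direct substitution:
  -6 * (4)^5 = -6144
  8 * (4)^4 = 2048
  -6 * (4)^3 = -384
  -4 * (4)^2 = -64
  -2 * (4)^1 = -8
  constant: 1
Sum = -6144 + 2048 - 384 - 64 - 8 + 1 = -4551


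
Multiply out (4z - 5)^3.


Expand (4z - 5)^3 by repeated multiplication:
  (4z - 5)^2 = 16z^2 - 40z + 25
= 64z^3 - 240z^2 + 300z - 125


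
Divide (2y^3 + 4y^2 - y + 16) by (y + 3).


(2y^3 + 4y^2 - y + 16) / (y + 3)
Step 1: 2y^2 * (y + 3) = 2y^3 + 6y^2; subtract.
Step 2: -2y * (y + 3) = -2y^2 - 6y; subtract.
Step 3: 5 * (y + 3) = 5y + 15; subtract.
Quotient: 2y^2 - 2y + 5, Remainder: 1


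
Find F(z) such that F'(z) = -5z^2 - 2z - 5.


Reverse power rule on each term:
  ∫ -5z^2 dz = -(5/3)z^3
  ∫ -2z dz = -z^2
  ∫ -5 dz = -5z
F(z) = -(5/3)z^3 - z^2 - 5z + C


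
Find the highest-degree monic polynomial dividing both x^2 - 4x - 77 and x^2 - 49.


Factor each:
  x^2 - 4x - 77 = (x + 7)(x - 11)
  x^2 - 49 = (x + 7)(x - 7)
Common monic factor: x + 7


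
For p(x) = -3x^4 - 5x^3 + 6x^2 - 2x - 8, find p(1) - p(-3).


p(1) = -12
p(-3) = -56
p(1) - p(-3) = -12 + 56 = 44


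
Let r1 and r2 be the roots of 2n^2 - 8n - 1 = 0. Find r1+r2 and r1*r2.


For an^2+bn+c=0: sum = -b/a, product = c/a.
a=2, b=-8, c=-1
Sum = -(-8)/2 = 4
Product = (-1)/2 = -1/2


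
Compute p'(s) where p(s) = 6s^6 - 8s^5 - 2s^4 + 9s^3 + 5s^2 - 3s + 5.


Apply the power rule term by term:
  d/ds(6s^6) = 36s^5
  d/ds(-8s^5) = -40s^4
  d/ds(-2s^4) = -8s^3
  d/ds(9s^3) = 27s^2
  d/ds(5s^2) = 10s
  d/ds(-3s) = -3
  d/ds(5) = 0
p'(s) = 36s^5 - 40s^4 - 8s^3 + 27s^2 + 10s - 3


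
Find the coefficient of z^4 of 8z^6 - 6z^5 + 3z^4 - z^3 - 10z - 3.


Read off the coefficient of z^4: 3


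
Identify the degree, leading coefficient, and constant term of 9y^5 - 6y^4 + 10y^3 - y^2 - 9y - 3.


Highest power of y is 5, with coefficient 9. Constant term is -3.
Degree = 5, leading coefficient = 9, constant term = -3


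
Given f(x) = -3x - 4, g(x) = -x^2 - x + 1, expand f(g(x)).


Substitute g(x) into f:
f(g(x)) = -3*(-x^2 - x + 1) + (-4)
Expand and combine: 3x^2 + 3x - 7


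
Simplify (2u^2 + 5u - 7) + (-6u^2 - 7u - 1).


Align terms by degree and add:
  2u^2 + 5u - 7
  -6u^2 - 7u - 1
= -4u^2 - 2u - 8


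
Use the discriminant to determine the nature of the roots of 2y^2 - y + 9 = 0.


D = b^2 - 4ac = (-1)^2 - 4(2)(9) = 1 - 72 = -71
Since D < 0: two complex conjugate roots (no real roots)


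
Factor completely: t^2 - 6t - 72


Roots satisfy r1 + r2 = -b/a = 6 and r1*r2 = c/a = -72.
So r1 = -6, r2 = 12.
t^2 - 6t - 72 = (t - r1)(t - r2) = (t + 6)(t - 12)


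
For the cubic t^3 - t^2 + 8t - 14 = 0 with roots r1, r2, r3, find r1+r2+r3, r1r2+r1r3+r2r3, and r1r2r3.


Monic cubic t^3+bt^2+ct+d=0: sum=-b, pairwise sum=c, product=-d.
b=-1, c=8, d=-14
r1+r2+r3 = 1
r1r2+r1r3+r2r3 = 8
r1r2r3 = 14


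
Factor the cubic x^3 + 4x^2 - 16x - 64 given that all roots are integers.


Try integer roots (divisors of -64). x=-4: p(-4)=0.
Divide out (x + 4): quotient is x^2 - 16.
Factor the quadratic: (x + 4)(x - 4)
Result: (x + 4)(x + 4)(x - 4)


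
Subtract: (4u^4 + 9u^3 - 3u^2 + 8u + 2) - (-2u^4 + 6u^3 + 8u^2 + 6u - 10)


Distribute the minus sign:
  (4u^4 + 9u^3 - 3u^2 + 8u + 2)
- (-2u^4 + 6u^3 + 8u^2 + 6u - 10)
Negate second polynomial: 2u^4 - 6u^3 - 8u^2 - 6u + 10
Add: 6u^4 + 3u^3 - 11u^2 + 2u + 12


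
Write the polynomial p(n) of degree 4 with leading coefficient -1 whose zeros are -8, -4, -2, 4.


p(n) = -(n + 8)(n + 4)(n + 2)(n - 4)
Expand: -n^4 - 10n^3 + 160n + 256


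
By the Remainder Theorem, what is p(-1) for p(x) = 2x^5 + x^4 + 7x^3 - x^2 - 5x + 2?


By the Remainder Theorem, the remainder equals p(-1):
  2*(-1)^5 = -2
  1*(-1)^4 = 1
  7*(-1)^3 = -7
  -1*(-1)^2 = -1
  -5*(-1)^1 = 5
  constant: 2
Sum: -2 + 1 - 7 - 1 + 5 + 2 = -2


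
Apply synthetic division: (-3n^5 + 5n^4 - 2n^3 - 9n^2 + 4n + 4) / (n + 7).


Synthetic division with c = -7. Coefficients: -3, 5, -2, -9, 4, 4
Bring down -3.
  -3 * -7 = 21; 21 + 5 = 26
  26 * -7 = -182; -182 - 2 = -184
  -184 * -7 = 1288; 1288 - 9 = 1279
  1279 * -7 = -8953; -8953 + 4 = -8949
  -8949 * -7 = 62643; 62643 + 4 = 62647
Quotient: -3n^4 + 26n^3 - 184n^2 + 1279n - 8949, Remainder: 62647


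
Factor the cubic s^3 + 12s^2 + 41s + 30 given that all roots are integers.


Try integer roots (divisors of 30). s=-1: p(-1)=0.
Divide out (s + 1): quotient is s^2 + 11s + 30.
Factor the quadratic: (s + 6)(s + 5)
Result: (s + 1)(s + 6)(s + 5)


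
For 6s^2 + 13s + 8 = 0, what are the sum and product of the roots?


For as^2+bs+c=0: sum = -b/a, product = c/a.
a=6, b=13, c=8
Sum = -(13)/6 = -13/6
Product = (8)/6 = 4/3


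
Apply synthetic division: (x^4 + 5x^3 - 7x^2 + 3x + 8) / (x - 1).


Synthetic division with c = 1. Coefficients: 1, 5, -7, 3, 8
Bring down 1.
  1 * 1 = 1; 1 + 5 = 6
  6 * 1 = 6; 6 - 7 = -1
  -1 * 1 = -1; -1 + 3 = 2
  2 * 1 = 2; 2 + 8 = 10
Quotient: x^3 + 6x^2 - x + 2, Remainder: 10


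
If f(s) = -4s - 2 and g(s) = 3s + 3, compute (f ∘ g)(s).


Substitute g(s) into f:
f(g(s)) = -4*(3s + 3) + (-2)
Expand and combine: -12s - 14


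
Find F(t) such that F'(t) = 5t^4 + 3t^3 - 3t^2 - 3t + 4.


Reverse power rule on each term:
  ∫ 5t^4 dt = t^5
  ∫ 3t^3 dt = (3/4)t^4
  ∫ -3t^2 dt = -t^3
  ∫ -3t dt = -(3/2)t^2
  ∫ 4 dt = 4t
F(t) = t^5 + (3/4)t^4 - t^3 - (3/2)t^2 + 4t + C


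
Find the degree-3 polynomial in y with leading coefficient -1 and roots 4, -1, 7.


p(y) = -(y - 4)(y + 1)(y - 7)
Expand: -y^3 + 10y^2 - 17y - 28


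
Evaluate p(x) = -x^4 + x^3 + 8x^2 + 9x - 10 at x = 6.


Using direct substitution:
  -1 * (6)^4 = -1296
  1 * (6)^3 = 216
  8 * (6)^2 = 288
  9 * (6)^1 = 54
  constant: -10
Sum = -1296 + 216 + 288 + 54 - 10 = -748


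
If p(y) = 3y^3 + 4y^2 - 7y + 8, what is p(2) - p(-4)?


p(2) = 34
p(-4) = -92
p(2) - p(-4) = 34 + 92 = 126


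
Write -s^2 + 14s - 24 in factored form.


Roots satisfy r1 + r2 = -b/a = 14 and r1*r2 = c/a = 24.
So r1 = 2, r2 = 12.
-s^2 + 14s - 24 = -(s - r1)(s - r2) = -(s - 2)(s - 12)


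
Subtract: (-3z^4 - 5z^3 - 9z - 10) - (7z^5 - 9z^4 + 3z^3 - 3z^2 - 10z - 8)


Distribute the minus sign:
  (-3z^4 - 5z^3 - 9z - 10)
- (7z^5 - 9z^4 + 3z^3 - 3z^2 - 10z - 8)
Negate second polynomial: -7z^5 + 9z^4 - 3z^3 + 3z^2 + 10z + 8
Add: -7z^5 + 6z^4 - 8z^3 + 3z^2 + z - 2


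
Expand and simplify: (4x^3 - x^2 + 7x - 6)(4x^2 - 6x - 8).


Distribute each term of the first polynomial:
  (4x^3)(4x^2 - 6x - 8) = 16x^5 - 24x^4 - 32x^3
  (-x^2)(4x^2 - 6x - 8) = -4x^4 + 6x^3 + 8x^2
  (7x)(4x^2 - 6x - 8) = 28x^3 - 42x^2 - 56x
  (-6)(4x^2 - 6x - 8) = -24x^2 + 36x + 48
Sum: 16x^5 - 28x^4 + 2x^3 - 58x^2 - 20x + 48


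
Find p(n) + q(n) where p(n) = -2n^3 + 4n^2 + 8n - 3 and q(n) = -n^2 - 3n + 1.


Align terms by degree and add:
  -2n^3 + 4n^2 + 8n - 3
  -n^2 - 3n + 1
= -2n^3 + 3n^2 + 5n - 2


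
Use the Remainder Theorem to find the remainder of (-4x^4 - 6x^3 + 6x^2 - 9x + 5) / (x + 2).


By the Remainder Theorem, the remainder equals p(-2):
  -4*(-2)^4 = -64
  -6*(-2)^3 = 48
  6*(-2)^2 = 24
  -9*(-2)^1 = 18
  constant: 5
Sum: -64 + 48 + 24 + 18 + 5 = 31


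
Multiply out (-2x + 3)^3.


Expand (-2x + 3)^3 by repeated multiplication:
  (-2x + 3)^2 = 4x^2 - 12x + 9
= -8x^3 + 36x^2 - 54x + 27


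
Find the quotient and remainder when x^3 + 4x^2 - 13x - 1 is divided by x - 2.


(x^3 + 4x^2 - 13x - 1) / (x - 2)
Step 1: x^2 * (x - 2) = x^3 - 2x^2; subtract.
Step 2: 6x * (x - 2) = 6x^2 - 12x; subtract.
Step 3: -1 * (x - 2) = -x + 2; subtract.
Quotient: x^2 + 6x - 1, Remainder: -3


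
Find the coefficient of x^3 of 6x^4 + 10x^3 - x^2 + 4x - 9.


Read off the coefficient of x^3: 10


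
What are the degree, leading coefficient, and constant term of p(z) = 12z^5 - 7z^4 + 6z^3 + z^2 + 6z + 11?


Highest power of z is 5, with coefficient 12. Constant term is 11.
Degree = 5, leading coefficient = 12, constant term = 11


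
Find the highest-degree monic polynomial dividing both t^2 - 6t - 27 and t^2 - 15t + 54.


Factor each:
  t^2 - 6t - 27 = (t - 9)(t + 3)
  t^2 - 15t + 54 = (t - 9)(t - 6)
Common monic factor: t - 9


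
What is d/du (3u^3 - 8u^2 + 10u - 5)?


Apply the power rule term by term:
  d/du(3u^3) = 9u^2
  d/du(-8u^2) = -16u
  d/du(10u) = 10
  d/du(-5) = 0
p'(u) = 9u^2 - 16u + 10


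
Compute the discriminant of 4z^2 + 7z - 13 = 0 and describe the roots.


D = b^2 - 4ac = (7)^2 - 4(4)(-13) = 49 + 208 = 257
Since D > 0: two distinct irrational roots


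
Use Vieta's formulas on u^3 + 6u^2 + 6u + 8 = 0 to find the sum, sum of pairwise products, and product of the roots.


Monic cubic u^3+bu^2+cu+d=0: sum=-b, pairwise sum=c, product=-d.
b=6, c=6, d=8
r1+r2+r3 = -6
r1r2+r1r3+r2r3 = 6
r1r2r3 = -8


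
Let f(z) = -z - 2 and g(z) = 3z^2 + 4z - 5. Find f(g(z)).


Substitute g(z) into f:
f(g(z)) = -1*(3z^2 + 4z - 5) + (-2)
Expand and combine: -3z^2 - 4z + 3


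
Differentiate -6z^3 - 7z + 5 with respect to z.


Apply the power rule term by term:
  d/dz(-6z^3) = -18z^2
  d/dz(-7z) = -7
  d/dz(5) = 0
p'(z) = -18z^2 - 7


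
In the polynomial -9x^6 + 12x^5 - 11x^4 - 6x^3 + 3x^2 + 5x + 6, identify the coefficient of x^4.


Read off the coefficient of x^4: -11


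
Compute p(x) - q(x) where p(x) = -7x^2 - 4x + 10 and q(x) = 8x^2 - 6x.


Distribute the minus sign:
  (-7x^2 - 4x + 10)
- (8x^2 - 6x)
Negate second polynomial: -8x^2 + 6x
Add: -15x^2 + 2x + 10


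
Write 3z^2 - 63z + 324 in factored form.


Roots satisfy r1 + r2 = -b/a = 21 and r1*r2 = c/a = 108.
So r1 = 12, r2 = 9.
3z^2 - 63z + 324 = 3(z - r1)(z - r2) = 3(z - 12)(z - 9)


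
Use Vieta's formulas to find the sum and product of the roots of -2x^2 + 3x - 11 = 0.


For ax^2+bx+c=0: sum = -b/a, product = c/a.
a=-2, b=3, c=-11
Sum = -(3)/-2 = 3/2
Product = (-11)/-2 = 11/2


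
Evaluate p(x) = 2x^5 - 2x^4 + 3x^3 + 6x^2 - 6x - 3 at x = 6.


Using direct substitution:
  2 * (6)^5 = 15552
  -2 * (6)^4 = -2592
  3 * (6)^3 = 648
  6 * (6)^2 = 216
  -6 * (6)^1 = -36
  constant: -3
Sum = 15552 - 2592 + 648 + 216 - 36 - 3 = 13785


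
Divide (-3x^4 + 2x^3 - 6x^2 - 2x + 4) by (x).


(-3x^4 + 2x^3 - 6x^2 - 2x + 4) / (x)
Step 1: -3x^3 * (x) = -3x^4; subtract.
Step 2: 2x^2 * (x) = 2x^3; subtract.
Step 3: -6x * (x) = -6x^2; subtract.
Step 4: -2 * (x) = -2x; subtract.
Quotient: -3x^3 + 2x^2 - 6x - 2, Remainder: 4


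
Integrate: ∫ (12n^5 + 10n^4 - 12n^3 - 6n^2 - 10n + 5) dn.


Reverse power rule on each term:
  ∫ 12n^5 dn = 2n^6
  ∫ 10n^4 dn = 2n^5
  ∫ -12n^3 dn = -3n^4
  ∫ -6n^2 dn = -2n^3
  ∫ -10n dn = -5n^2
  ∫ 5 dn = 5n
F(n) = 2n^6 + 2n^5 - 3n^4 - 2n^3 - 5n^2 + 5n + C


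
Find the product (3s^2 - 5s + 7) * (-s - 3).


Distribute each term of the first polynomial:
  (3s^2)(-s - 3) = -3s^3 - 9s^2
  (-5s)(-s - 3) = 5s^2 + 15s
  (7)(-s - 3) = -7s - 21
Sum: -3s^3 - 4s^2 + 8s - 21


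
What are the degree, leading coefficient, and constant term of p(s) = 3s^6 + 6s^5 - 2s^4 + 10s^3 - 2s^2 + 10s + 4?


Highest power of s is 6, with coefficient 3. Constant term is 4.
Degree = 6, leading coefficient = 3, constant term = 4


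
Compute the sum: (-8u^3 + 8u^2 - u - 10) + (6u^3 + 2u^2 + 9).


Align terms by degree and add:
  -8u^3 + 8u^2 - u - 10
+ 6u^3 + 2u^2 + 9
= -2u^3 + 10u^2 - u - 1


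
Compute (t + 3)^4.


Expand (t + 3)^4 by repeated multiplication:
  (t + 3)^2 = t^2 + 6t + 9
  (t + 3)^3 = t^3 + 9t^2 + 27t + 27
= t^4 + 12t^3 + 54t^2 + 108t + 81


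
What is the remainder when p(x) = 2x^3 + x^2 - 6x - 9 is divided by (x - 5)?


By the Remainder Theorem, the remainder equals p(5):
  2*(5)^3 = 250
  1*(5)^2 = 25
  -6*(5)^1 = -30
  constant: -9
Sum: 250 + 25 - 30 - 9 = 236


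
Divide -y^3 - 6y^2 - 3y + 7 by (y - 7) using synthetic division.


Synthetic division with c = 7. Coefficients: -1, -6, -3, 7
Bring down -1.
  -1 * 7 = -7; -7 - 6 = -13
  -13 * 7 = -91; -91 - 3 = -94
  -94 * 7 = -658; -658 + 7 = -651
Quotient: -y^2 - 13y - 94, Remainder: -651


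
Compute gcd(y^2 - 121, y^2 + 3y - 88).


Factor each:
  y^2 - 121 = (y + 11)(y - 11)
  y^2 + 3y - 88 = (y + 11)(y - 8)
Common monic factor: y + 11


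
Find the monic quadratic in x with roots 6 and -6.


p(x) = (x - 6)(x + 6)
Expand: x^2 - 36


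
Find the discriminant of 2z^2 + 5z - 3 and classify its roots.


D = b^2 - 4ac = (5)^2 - 4(2)(-3) = 25 + 24 = 49
Since D > 0: two distinct rational roots


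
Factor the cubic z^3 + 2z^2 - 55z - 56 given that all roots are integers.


Try integer roots (divisors of -56). z=-1: p(-1)=0.
Divide out (z + 1): quotient is z^2 + z - 56.
Factor the quadratic: (z + 8)(z - 7)
Result: (z + 1)(z + 8)(z - 7)


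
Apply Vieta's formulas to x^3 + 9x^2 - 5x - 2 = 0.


Monic cubic x^3+bx^2+cx+d=0: sum=-b, pairwise sum=c, product=-d.
b=9, c=-5, d=-2
r1+r2+r3 = -9
r1r2+r1r3+r2r3 = -5
r1r2r3 = 2


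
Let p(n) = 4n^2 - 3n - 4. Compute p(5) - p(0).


p(5) = 81
p(0) = -4
p(5) - p(0) = 81 + 4 = 85


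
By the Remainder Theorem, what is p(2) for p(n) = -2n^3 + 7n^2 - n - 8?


By the Remainder Theorem, the remainder equals p(2):
  -2*(2)^3 = -16
  7*(2)^2 = 28
  -1*(2)^1 = -2
  constant: -8
Sum: -16 + 28 - 2 - 8 = 2


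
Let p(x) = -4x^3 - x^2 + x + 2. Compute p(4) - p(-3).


p(4) = -266
p(-3) = 98
p(4) - p(-3) = -266 - 98 = -364


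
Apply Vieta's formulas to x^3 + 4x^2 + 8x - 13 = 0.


Monic cubic x^3+bx^2+cx+d=0: sum=-b, pairwise sum=c, product=-d.
b=4, c=8, d=-13
r1+r2+r3 = -4
r1r2+r1r3+r2r3 = 8
r1r2r3 = 13


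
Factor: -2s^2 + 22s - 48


Roots satisfy r1 + r2 = -b/a = 11 and r1*r2 = c/a = 24.
So r1 = 3, r2 = 8.
-2s^2 + 22s - 48 = -2(s - r1)(s - r2) = -2(s - 3)(s - 8)


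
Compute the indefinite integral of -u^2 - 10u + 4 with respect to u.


Reverse power rule on each term:
  ∫ -u^2 du = -(1/3)u^3
  ∫ -10u du = -5u^2
  ∫ 4 du = 4u
F(u) = -(1/3)u^3 - 5u^2 + 4u + C


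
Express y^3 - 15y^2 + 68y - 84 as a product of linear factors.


Try integer roots (divisors of -84). y=7: p(7)=0.
Divide out (y - 7): quotient is y^2 - 8y + 12.
Factor the quadratic: (y - 6)(y - 2)
Result: (y - 7)(y - 6)(y - 2)


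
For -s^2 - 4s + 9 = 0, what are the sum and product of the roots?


For as^2+bs+c=0: sum = -b/a, product = c/a.
a=-1, b=-4, c=9
Sum = -(-4)/-1 = -4
Product = (9)/-1 = -9


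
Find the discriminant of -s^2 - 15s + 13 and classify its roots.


D = b^2 - 4ac = (-15)^2 - 4(-1)(13) = 225 + 52 = 277
Since D > 0: two distinct irrational roots


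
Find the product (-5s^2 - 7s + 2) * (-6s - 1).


Distribute each term of the first polynomial:
  (-5s^2)(-6s - 1) = 30s^3 + 5s^2
  (-7s)(-6s - 1) = 42s^2 + 7s
  (2)(-6s - 1) = -12s - 2
Sum: 30s^3 + 47s^2 - 5s - 2


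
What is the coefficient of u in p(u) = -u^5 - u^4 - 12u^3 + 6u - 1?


Read off the coefficient of u: 6


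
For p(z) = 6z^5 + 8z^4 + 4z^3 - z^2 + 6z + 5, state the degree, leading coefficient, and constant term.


Highest power of z is 5, with coefficient 6. Constant term is 5.
Degree = 5, leading coefficient = 6, constant term = 5


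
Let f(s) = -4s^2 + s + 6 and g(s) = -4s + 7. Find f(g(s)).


Substitute g(s) into f:
f(g(s)) = -4*(-4s + 7)^2 + 1*(-4s + 7) + 6
(-4s + 7)^2 = 16s^2 - 56s + 49
Expand and combine: -64s^2 + 220s - 183


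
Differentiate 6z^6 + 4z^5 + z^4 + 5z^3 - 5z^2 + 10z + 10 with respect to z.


Apply the power rule term by term:
  d/dz(6z^6) = 36z^5
  d/dz(4z^5) = 20z^4
  d/dz(z^4) = 4z^3
  d/dz(5z^3) = 15z^2
  d/dz(-5z^2) = -10z
  d/dz(10z) = 10
  d/dz(10) = 0
p'(z) = 36z^5 + 20z^4 + 4z^3 + 15z^2 - 10z + 10


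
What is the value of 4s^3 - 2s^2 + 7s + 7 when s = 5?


Using direct substitution:
  4 * (5)^3 = 500
  -2 * (5)^2 = -50
  7 * (5)^1 = 35
  constant: 7
Sum = 500 - 50 + 35 + 7 = 492


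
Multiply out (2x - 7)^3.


Expand (2x - 7)^3 by repeated multiplication:
  (2x - 7)^2 = 4x^2 - 28x + 49
= 8x^3 - 84x^2 + 294x - 343


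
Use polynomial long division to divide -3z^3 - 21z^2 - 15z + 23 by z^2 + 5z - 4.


(-3z^3 - 21z^2 - 15z + 23) / (z^2 + 5z - 4)
Step 1: -3z * (z^2 + 5z - 4) = -3z^3 - 15z^2 + 12z; subtract.
Step 2: -6 * (z^2 + 5z - 4) = -6z^2 - 30z + 24; subtract.
Quotient: -3z - 6, Remainder: 3z - 1


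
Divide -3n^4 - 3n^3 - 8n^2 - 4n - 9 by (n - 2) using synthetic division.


Synthetic division with c = 2. Coefficients: -3, -3, -8, -4, -9
Bring down -3.
  -3 * 2 = -6; -6 - 3 = -9
  -9 * 2 = -18; -18 - 8 = -26
  -26 * 2 = -52; -52 - 4 = -56
  -56 * 2 = -112; -112 - 9 = -121
Quotient: -3n^3 - 9n^2 - 26n - 56, Remainder: -121


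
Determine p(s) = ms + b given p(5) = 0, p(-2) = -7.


p(s) = ms + b. Using p(5)=0, p(-2)=-7:
m = (0 + 7)/(5 + 2) = 7/7 = 1
b = 0 - m*(5) = 0 - 5 = -5
p(s) = s - 5


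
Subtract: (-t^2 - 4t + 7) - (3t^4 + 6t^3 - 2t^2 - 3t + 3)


Distribute the minus sign:
  (-t^2 - 4t + 7)
- (3t^4 + 6t^3 - 2t^2 - 3t + 3)
Negate second polynomial: -3t^4 - 6t^3 + 2t^2 + 3t - 3
Add: -3t^4 - 6t^3 + t^2 - t + 4


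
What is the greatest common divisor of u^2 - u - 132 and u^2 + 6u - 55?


Factor each:
  u^2 - u - 132 = (u + 11)(u - 12)
  u^2 + 6u - 55 = (u + 11)(u - 5)
Common monic factor: u + 11


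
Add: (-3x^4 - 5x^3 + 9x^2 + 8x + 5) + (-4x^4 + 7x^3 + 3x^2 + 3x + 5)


Align terms by degree and add:
  -3x^4 - 5x^3 + 9x^2 + 8x + 5
  -4x^4 + 7x^3 + 3x^2 + 3x + 5
= -7x^4 + 2x^3 + 12x^2 + 11x + 10


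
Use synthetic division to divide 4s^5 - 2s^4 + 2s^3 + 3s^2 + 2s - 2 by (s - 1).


Synthetic division with c = 1. Coefficients: 4, -2, 2, 3, 2, -2
Bring down 4.
  4 * 1 = 4; 4 - 2 = 2
  2 * 1 = 2; 2 + 2 = 4
  4 * 1 = 4; 4 + 3 = 7
  7 * 1 = 7; 7 + 2 = 9
  9 * 1 = 9; 9 - 2 = 7
Quotient: 4s^4 + 2s^3 + 4s^2 + 7s + 9, Remainder: 7


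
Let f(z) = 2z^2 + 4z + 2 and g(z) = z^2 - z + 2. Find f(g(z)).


Substitute g(z) into f:
f(g(z)) = 2*(z^2 - z + 2)^2 + 4*(z^2 - z + 2) + 2
(z^2 - z + 2)^2 = z^4 - 2z^3 + 5z^2 - 4z + 4
Expand and combine: 2z^4 - 4z^3 + 14z^2 - 12z + 18


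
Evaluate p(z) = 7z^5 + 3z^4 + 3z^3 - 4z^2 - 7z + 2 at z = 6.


Using direct substitution:
  7 * (6)^5 = 54432
  3 * (6)^4 = 3888
  3 * (6)^3 = 648
  -4 * (6)^2 = -144
  -7 * (6)^1 = -42
  constant: 2
Sum = 54432 + 3888 + 648 - 144 - 42 + 2 = 58784


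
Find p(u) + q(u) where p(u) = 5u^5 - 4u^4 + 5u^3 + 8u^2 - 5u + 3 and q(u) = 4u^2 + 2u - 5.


Align terms by degree and add:
  5u^5 - 4u^4 + 5u^3 + 8u^2 - 5u + 3
+ 4u^2 + 2u - 5
= 5u^5 - 4u^4 + 5u^3 + 12u^2 - 3u - 2


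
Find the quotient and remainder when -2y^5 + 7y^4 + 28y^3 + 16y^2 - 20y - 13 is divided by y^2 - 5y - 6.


(-2y^5 + 7y^4 + 28y^3 + 16y^2 - 20y - 13) / (y^2 - 5y - 6)
Step 1: -2y^3 * (y^2 - 5y - 6) = -2y^5 + 10y^4 + 12y^3; subtract.
Step 2: -3y^2 * (y^2 - 5y - 6) = -3y^4 + 15y^3 + 18y^2; subtract.
Step 3: y * (y^2 - 5y - 6) = y^3 - 5y^2 - 6y; subtract.
Step 4: 3 * (y^2 - 5y - 6) = 3y^2 - 15y - 18; subtract.
Quotient: -2y^3 - 3y^2 + y + 3, Remainder: y + 5


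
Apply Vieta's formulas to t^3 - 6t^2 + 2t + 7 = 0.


Monic cubic t^3+bt^2+ct+d=0: sum=-b, pairwise sum=c, product=-d.
b=-6, c=2, d=7
r1+r2+r3 = 6
r1r2+r1r3+r2r3 = 2
r1r2r3 = -7


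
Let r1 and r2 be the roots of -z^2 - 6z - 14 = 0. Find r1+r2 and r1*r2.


For az^2+bz+c=0: sum = -b/a, product = c/a.
a=-1, b=-6, c=-14
Sum = -(-6)/-1 = -6
Product = (-14)/-1 = 14


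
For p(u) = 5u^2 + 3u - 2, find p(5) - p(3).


p(5) = 138
p(3) = 52
p(5) - p(3) = 138 - 52 = 86


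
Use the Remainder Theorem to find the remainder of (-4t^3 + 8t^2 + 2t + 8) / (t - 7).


By the Remainder Theorem, the remainder equals p(7):
  -4*(7)^3 = -1372
  8*(7)^2 = 392
  2*(7)^1 = 14
  constant: 8
Sum: -1372 + 392 + 14 + 8 = -958


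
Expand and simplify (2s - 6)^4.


Expand (2s - 6)^4 by repeated multiplication:
  (2s - 6)^2 = 4s^2 - 24s + 36
  (2s - 6)^3 = 8s^3 - 72s^2 + 216s - 216
= 16s^4 - 192s^3 + 864s^2 - 1728s + 1296


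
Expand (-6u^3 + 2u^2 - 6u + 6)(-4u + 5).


Distribute each term of the first polynomial:
  (-6u^3)(-4u + 5) = 24u^4 - 30u^3
  (2u^2)(-4u + 5) = -8u^3 + 10u^2
  (-6u)(-4u + 5) = 24u^2 - 30u
  (6)(-4u + 5) = -24u + 30
Sum: 24u^4 - 38u^3 + 34u^2 - 54u + 30


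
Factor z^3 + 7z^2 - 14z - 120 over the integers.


Try integer roots (divisors of -120). z=-5: p(-5)=0.
Divide out (z + 5): quotient is z^2 + 2z - 24.
Factor the quadratic: (z + 6)(z - 4)
Result: (z + 5)(z + 6)(z - 4)


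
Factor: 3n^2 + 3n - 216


Roots satisfy r1 + r2 = -b/a = -1 and r1*r2 = c/a = -72.
So r1 = 8, r2 = -9.
3n^2 + 3n - 216 = 3(n - r1)(n - r2) = 3(n - 8)(n + 9)


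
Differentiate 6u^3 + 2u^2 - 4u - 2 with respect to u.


Apply the power rule term by term:
  d/du(6u^3) = 18u^2
  d/du(2u^2) = 4u
  d/du(-4u) = -4
  d/du(-2) = 0
p'(u) = 18u^2 + 4u - 4


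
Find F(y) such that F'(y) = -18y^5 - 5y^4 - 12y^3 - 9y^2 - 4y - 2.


Reverse power rule on each term:
  ∫ -18y^5 dy = -3y^6
  ∫ -5y^4 dy = -y^5
  ∫ -12y^3 dy = -3y^4
  ∫ -9y^2 dy = -3y^3
  ∫ -4y dy = -2y^2
  ∫ -2 dy = -2y
F(y) = -3y^6 - y^5 - 3y^4 - 3y^3 - 2y^2 - 2y + C
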